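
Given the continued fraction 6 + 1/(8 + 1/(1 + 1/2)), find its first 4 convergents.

Using the convergent recurrence p_i = a_i*p_{i-1} + p_{i-2}, q_i = a_i*q_{i-1} + q_{i-2} with p_{-2}=0, p_{-1}=1, q_{-2}=1, q_{-1}=0:
  i=0: a_0=6, p_0 = 6*1 + 0 = 6, q_0 = 6*0 + 1 = 1.
  i=1: a_1=8, p_1 = 8*6 + 1 = 49, q_1 = 8*1 + 0 = 8.
  i=2: a_2=1, p_2 = 1*49 + 6 = 55, q_2 = 1*8 + 1 = 9.
  i=3: a_3=2, p_3 = 2*55 + 49 = 159, q_3 = 2*9 + 8 = 26.

6/1, 49/8, 55/9, 159/26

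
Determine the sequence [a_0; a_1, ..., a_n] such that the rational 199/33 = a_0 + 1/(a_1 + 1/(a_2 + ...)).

[6; 33]

Run the Euclidean algorithm on 199 and 33; the successive quotients are the partial quotients a_0, a_1, ... (each step inverts the fractional part left over by the previous one):
  199 = 6*33 + 1, so a_0 = 6.
  33 = 33*1 + 0, so a_1 = 33.
The remainder reaches 0 after 2 divisions, so the expansion has 2 partial quotients, read off in order.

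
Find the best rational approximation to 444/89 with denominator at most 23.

5/1

Expand x = 444/89 as a continued fraction with the Euclidean algorithm:
  444 = 4*89 + 88, so a_0 = 4.
  89 = 1*88 + 1, so a_1 = 1.
  88 = 88*1 + 0, so a_2 = 88.
so x = [4; 1, 88].
Convergents (p_i = a_i*p_{i-1} + p_{i-2}, q_i = a_i*q_{i-1} + q_{i-2} with p_{-2}=0, p_{-1}=1, q_{-2}=1, q_{-1}=0), until the denominator exceeds 23:
  i=0: a_0=4, p_0 = 4*1 + 0 = 4, q_0 = 4*0 + 1 = 1.
  i=1: a_1=1, p_1 = 1*4 + 1 = 5, q_1 = 1*1 + 0 = 1.
  i=2: a_2=88, p_2 = 88*5 + 4 = 444, q_2 = 88*1 + 1 = 89.
q_2 = 89 > 23, so the last convergent with denominator <= 23 is p_1/q_1 = 5/1.
The closest fraction with denominator <= 23 is either p_1/q_1 or the intermediate fraction (k*p_1 + p_0)/(k*q_1 + q_0) with the largest k >= 1 whose denominator stays <= 23; these approach x as k grows, and every other convergent or intermediate fraction in range is farther away.
Largest k: floor((23 - q_0)/q_1) = floor((23 - 1)/1) = 22.
That gives (22*5 + 4)/(22*1 + 1) = 114/23.
Compare the errors: |x - 5/1| = |444*1 - 5*89|/(89*1) = 1/89, and |x - 114/23| = |444*23 - 114*89|/(89*23) = 66/2047.
Cross-multiplying, 1*2047 = 2047 < 5874 = 66*89, so 1/89 is smaller: the convergent 5/1 is closer to x than 114/23.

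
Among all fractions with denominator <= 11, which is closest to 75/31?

17/7

Expand x = 75/31 as a continued fraction with the Euclidean algorithm:
  75 = 2*31 + 13, so a_0 = 2.
  31 = 2*13 + 5, so a_1 = 2.
  13 = 2*5 + 3, so a_2 = 2.
  5 = 1*3 + 2, so a_3 = 1.
  3 = 1*2 + 1, so a_4 = 1.
  2 = 2*1 + 0, so a_5 = 2.
so x = [2; 2, 2, 1, 1, 2].
Convergents (p_i = a_i*p_{i-1} + p_{i-2}, q_i = a_i*q_{i-1} + q_{i-2} with p_{-2}=0, p_{-1}=1, q_{-2}=1, q_{-1}=0), until the denominator exceeds 11:
  i=0: a_0=2, p_0 = 2*1 + 0 = 2, q_0 = 2*0 + 1 = 1.
  i=1: a_1=2, p_1 = 2*2 + 1 = 5, q_1 = 2*1 + 0 = 2.
  i=2: a_2=2, p_2 = 2*5 + 2 = 12, q_2 = 2*2 + 1 = 5.
  i=3: a_3=1, p_3 = 1*12 + 5 = 17, q_3 = 1*5 + 2 = 7.
  i=4: a_4=1, p_4 = 1*17 + 12 = 29, q_4 = 1*7 + 5 = 12.
q_4 = 12 > 11, so the last convergent with denominator <= 11 is p_3/q_3 = 17/7.
The closest fraction with denominator <= 11 is either p_3/q_3 or the intermediate fraction (k*p_3 + p_2)/(k*q_3 + q_2) with the largest k >= 1 whose denominator stays <= 11; these approach x as k grows, and every other convergent or intermediate fraction in range is farther away.
Largest k: floor((11 - q_2)/q_3) = floor((11 - 5)/7) = 0.
Since k = 0, no intermediate fraction beyond p_3/q_3 has denominator <= 11, so the convergent 17/7 is the closest (its error is |75*7 - 17*31|/(31*7) = 2/217).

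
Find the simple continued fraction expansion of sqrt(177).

[13; (3, 3, 2, 8, 2, 3, 3, 26)]

Write x_i = (sqrt(177) + m_i)/d_i with (m_0, d_0) = (0, 1). a_0 = floor(sqrt(177)) = 13, since 13^2 = 169 <= 177 < 196 = 14^2.
Iterate m_{i+1} = d_i*a_i - m_i, d_{i+1} = (177 - m_{i+1}^2)/d_i, a_{i+1} = floor((a_0 + m_{i+1})/d_{i+1}):
  m_1 = 1*13 - 0 = 13, d_1 = (177 - 13^2)/1 = 8/1 = 8, a_1 = floor((13 + 13)/8) = 3.
  m_2 = 8*3 - 13 = 11, d_2 = (177 - 11^2)/8 = 56/8 = 7, a_2 = floor((13 + 11)/7) = 3.
  m_3 = 7*3 - 11 = 10, d_3 = (177 - 10^2)/7 = 77/7 = 11, a_3 = floor((13 + 10)/11) = 2.
  m_4 = 11*2 - 10 = 12, d_4 = (177 - 12^2)/11 = 33/11 = 3, a_4 = floor((13 + 12)/3) = 8.
  m_5 = 3*8 - 12 = 12, d_5 = (177 - 12^2)/3 = 33/3 = 11, a_5 = floor((13 + 12)/11) = 2.
  m_6 = 11*2 - 12 = 10, d_6 = (177 - 10^2)/11 = 77/11 = 7, a_6 = floor((13 + 10)/7) = 3.
  m_7 = 7*3 - 10 = 11, d_7 = (177 - 11^2)/7 = 56/7 = 8, a_7 = floor((13 + 11)/8) = 3.
  m_8 = 8*3 - 11 = 13, d_8 = (177 - 13^2)/8 = 8/8 = 1, a_8 = floor((13 + 13)/1) = 26.
  m_9 = 1*26 - 13 = 13, d_9 = (177 - 13^2)/1 = 8/1 = 8: (m_9, d_9) = (m_1, d_1) = (13, 8), so from here the quotients repeat a_1, ..., a_8; the period length is 8.
Hence the expansion of sqrt(177) is a_0 = 13 followed by the repeating block 3, 3, 2, 8, 2, 3, 3, 26 (period 8).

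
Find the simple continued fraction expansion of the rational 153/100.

Run the Euclidean algorithm on 153 and 100; the successive quotients are the partial quotients a_0, a_1, ... (each step inverts the fractional part left over by the previous one):
  153 = 1*100 + 53, so a_0 = 1.
  100 = 1*53 + 47, so a_1 = 1.
  53 = 1*47 + 6, so a_2 = 1.
  47 = 7*6 + 5, so a_3 = 7.
  6 = 1*5 + 1, so a_4 = 1.
  5 = 5*1 + 0, so a_5 = 5.
The remainder reaches 0 after 6 divisions, so the expansion has 6 partial quotients, read off in order.

[1; 1, 1, 7, 1, 5]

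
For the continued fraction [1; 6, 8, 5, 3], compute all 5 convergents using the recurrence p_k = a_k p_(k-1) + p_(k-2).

1/1, 7/6, 57/49, 292/251, 933/802

Using the convergent recurrence p_i = a_i*p_{i-1} + p_{i-2}, q_i = a_i*q_{i-1} + q_{i-2} with p_{-2}=0, p_{-1}=1, q_{-2}=1, q_{-1}=0:
  i=0: a_0=1, p_0 = 1*1 + 0 = 1, q_0 = 1*0 + 1 = 1.
  i=1: a_1=6, p_1 = 6*1 + 1 = 7, q_1 = 6*1 + 0 = 6.
  i=2: a_2=8, p_2 = 8*7 + 1 = 57, q_2 = 8*6 + 1 = 49.
  i=3: a_3=5, p_3 = 5*57 + 7 = 292, q_3 = 5*49 + 6 = 251.
  i=4: a_4=3, p_4 = 3*292 + 57 = 933, q_4 = 3*251 + 49 = 802.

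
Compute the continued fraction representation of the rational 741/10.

[74; 10]

Run the Euclidean algorithm on 741 and 10; the successive quotients are the partial quotients a_0, a_1, ... (each step inverts the fractional part left over by the previous one):
  741 = 74*10 + 1, so a_0 = 74.
  10 = 10*1 + 0, so a_1 = 10.
The remainder reaches 0 after 2 divisions, so the expansion has 2 partial quotients, read off in order.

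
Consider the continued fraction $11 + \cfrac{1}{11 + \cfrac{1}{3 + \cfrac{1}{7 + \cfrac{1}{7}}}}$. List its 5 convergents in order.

Using the convergent recurrence p_i = a_i*p_{i-1} + p_{i-2}, q_i = a_i*q_{i-1} + q_{i-2} with p_{-2}=0, p_{-1}=1, q_{-2}=1, q_{-1}=0:
  i=0: a_0=11, p_0 = 11*1 + 0 = 11, q_0 = 11*0 + 1 = 1.
  i=1: a_1=11, p_1 = 11*11 + 1 = 122, q_1 = 11*1 + 0 = 11.
  i=2: a_2=3, p_2 = 3*122 + 11 = 377, q_2 = 3*11 + 1 = 34.
  i=3: a_3=7, p_3 = 7*377 + 122 = 2761, q_3 = 7*34 + 11 = 249.
  i=4: a_4=7, p_4 = 7*2761 + 377 = 19704, q_4 = 7*249 + 34 = 1777.

11/1, 122/11, 377/34, 2761/249, 19704/1777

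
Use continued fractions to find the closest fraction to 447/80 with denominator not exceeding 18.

95/17

Expand x = 447/80 as a continued fraction with the Euclidean algorithm:
  447 = 5*80 + 47, so a_0 = 5.
  80 = 1*47 + 33, so a_1 = 1.
  47 = 1*33 + 14, so a_2 = 1.
  33 = 2*14 + 5, so a_3 = 2.
  14 = 2*5 + 4, so a_4 = 2.
  5 = 1*4 + 1, so a_5 = 1.
  4 = 4*1 + 0, so a_6 = 4.
so x = [5; 1, 1, 2, 2, 1, 4].
Convergents (p_i = a_i*p_{i-1} + p_{i-2}, q_i = a_i*q_{i-1} + q_{i-2} with p_{-2}=0, p_{-1}=1, q_{-2}=1, q_{-1}=0), until the denominator exceeds 18:
  i=0: a_0=5, p_0 = 5*1 + 0 = 5, q_0 = 5*0 + 1 = 1.
  i=1: a_1=1, p_1 = 1*5 + 1 = 6, q_1 = 1*1 + 0 = 1.
  i=2: a_2=1, p_2 = 1*6 + 5 = 11, q_2 = 1*1 + 1 = 2.
  i=3: a_3=2, p_3 = 2*11 + 6 = 28, q_3 = 2*2 + 1 = 5.
  i=4: a_4=2, p_4 = 2*28 + 11 = 67, q_4 = 2*5 + 2 = 12.
  i=5: a_5=1, p_5 = 1*67 + 28 = 95, q_5 = 1*12 + 5 = 17.
  i=6: a_6=4, p_6 = 4*95 + 67 = 447, q_6 = 4*17 + 12 = 80.
q_6 = 80 > 18, so the last convergent with denominator <= 18 is p_5/q_5 = 95/17.
The closest fraction with denominator <= 18 is either p_5/q_5 or the intermediate fraction (k*p_5 + p_4)/(k*q_5 + q_4) with the largest k >= 1 whose denominator stays <= 18; these approach x as k grows, and every other convergent or intermediate fraction in range is farther away.
Largest k: floor((18 - q_4)/q_5) = floor((18 - 12)/17) = 0.
Since k = 0, no intermediate fraction beyond p_5/q_5 has denominator <= 18, so the convergent 95/17 is the closest (its error is |447*17 - 95*80|/(80*17) = 1/1360).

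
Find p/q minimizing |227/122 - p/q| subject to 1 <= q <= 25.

Expand x = 227/122 as a continued fraction with the Euclidean algorithm:
  227 = 1*122 + 105, so a_0 = 1.
  122 = 1*105 + 17, so a_1 = 1.
  105 = 6*17 + 3, so a_2 = 6.
  17 = 5*3 + 2, so a_3 = 5.
  3 = 1*2 + 1, so a_4 = 1.
  2 = 2*1 + 0, so a_5 = 2.
so x = [1; 1, 6, 5, 1, 2].
Convergents (p_i = a_i*p_{i-1} + p_{i-2}, q_i = a_i*q_{i-1} + q_{i-2} with p_{-2}=0, p_{-1}=1, q_{-2}=1, q_{-1}=0), until the denominator exceeds 25:
  i=0: a_0=1, p_0 = 1*1 + 0 = 1, q_0 = 1*0 + 1 = 1.
  i=1: a_1=1, p_1 = 1*1 + 1 = 2, q_1 = 1*1 + 0 = 1.
  i=2: a_2=6, p_2 = 6*2 + 1 = 13, q_2 = 6*1 + 1 = 7.
  i=3: a_3=5, p_3 = 5*13 + 2 = 67, q_3 = 5*7 + 1 = 36.
q_3 = 36 > 25, so the last convergent with denominator <= 25 is p_2/q_2 = 13/7.
The closest fraction with denominator <= 25 is either p_2/q_2 or the intermediate fraction (k*p_2 + p_1)/(k*q_2 + q_1) with the largest k >= 1 whose denominator stays <= 25; these approach x as k grows, and every other convergent or intermediate fraction in range is farther away.
Largest k: floor((25 - q_1)/q_2) = floor((25 - 1)/7) = 3.
That gives (3*13 + 2)/(3*7 + 1) = 41/22.
Compare the errors: |x - 13/7| = |227*7 - 13*122|/(122*7) = 3/854, and |x - 41/22| = |227*22 - 41*122|/(122*22) = 8/2684.
Cross-multiplying, 8*854 = 6832 < 8052 = 3*2684, so 8/2684 is smaller: the intermediate fraction 41/22 is closer to x than 13/7.

41/22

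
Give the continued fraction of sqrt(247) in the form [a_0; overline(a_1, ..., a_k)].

Write x_i = (sqrt(247) + m_i)/d_i with (m_0, d_0) = (0, 1). a_0 = floor(sqrt(247)) = 15, since 15^2 = 225 <= 247 < 256 = 16^2.
Iterate m_{i+1} = d_i*a_i - m_i, d_{i+1} = (247 - m_{i+1}^2)/d_i, a_{i+1} = floor((a_0 + m_{i+1})/d_{i+1}):
  m_1 = 1*15 - 0 = 15, d_1 = (247 - 15^2)/1 = 22/1 = 22, a_1 = floor((15 + 15)/22) = 1.
  m_2 = 22*1 - 15 = 7, d_2 = (247 - 7^2)/22 = 198/22 = 9, a_2 = floor((15 + 7)/9) = 2.
  m_3 = 9*2 - 7 = 11, d_3 = (247 - 11^2)/9 = 126/9 = 14, a_3 = floor((15 + 11)/14) = 1.
  m_4 = 14*1 - 11 = 3, d_4 = (247 - 3^2)/14 = 238/14 = 17, a_4 = floor((15 + 3)/17) = 1.
  m_5 = 17*1 - 3 = 14, d_5 = (247 - 14^2)/17 = 51/17 = 3, a_5 = floor((15 + 14)/3) = 9.
  m_6 = 3*9 - 14 = 13, d_6 = (247 - 13^2)/3 = 78/3 = 26, a_6 = floor((15 + 13)/26) = 1.
  m_7 = 26*1 - 13 = 13, d_7 = (247 - 13^2)/26 = 78/26 = 3, a_7 = floor((15 + 13)/3) = 9.
  m_8 = 3*9 - 13 = 14, d_8 = (247 - 14^2)/3 = 51/3 = 17, a_8 = floor((15 + 14)/17) = 1.
  m_9 = 17*1 - 14 = 3, d_9 = (247 - 3^2)/17 = 238/17 = 14, a_9 = floor((15 + 3)/14) = 1.
  m_10 = 14*1 - 3 = 11, d_10 = (247 - 11^2)/14 = 126/14 = 9, a_10 = floor((15 + 11)/9) = 2.
  m_11 = 9*2 - 11 = 7, d_11 = (247 - 7^2)/9 = 198/9 = 22, a_11 = floor((15 + 7)/22) = 1.
  m_12 = 22*1 - 7 = 15, d_12 = (247 - 15^2)/22 = 22/22 = 1, a_12 = floor((15 + 15)/1) = 30.
  m_13 = 1*30 - 15 = 15, d_13 = (247 - 15^2)/1 = 22/1 = 22: (m_13, d_13) = (m_1, d_1) = (15, 22), so from here the quotients repeat a_1, ..., a_12; the period length is 12.
Hence the expansion of sqrt(247) is a_0 = 15 followed by the repeating block 1, 2, 1, 1, 9, 1, 9, 1, 1, 2, 1, 30 (period 12).

[15; overline(1, 2, 1, 1, 9, 1, 9, 1, 1, 2, 1, 30)]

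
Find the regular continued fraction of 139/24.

Run the Euclidean algorithm on 139 and 24; the successive quotients are the partial quotients a_0, a_1, ... (each step inverts the fractional part left over by the previous one):
  139 = 5*24 + 19, so a_0 = 5.
  24 = 1*19 + 5, so a_1 = 1.
  19 = 3*5 + 4, so a_2 = 3.
  5 = 1*4 + 1, so a_3 = 1.
  4 = 4*1 + 0, so a_4 = 4.
The remainder reaches 0 after 5 divisions, so the expansion has 5 partial quotients, read off in order.

[5; 1, 3, 1, 4]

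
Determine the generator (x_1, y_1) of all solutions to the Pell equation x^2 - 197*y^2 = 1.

First expand sqrt(197) as a continued fraction. With x_i = (sqrt(197) + m_i)/d_i and (m_0, d_0) = (0, 1): a_0 = floor(sqrt(197)) = 14, since 14^2 = 196 <= 197 < 225 = 15^2.
Iterate m_{i+1} = d_i*a_i - m_i, d_{i+1} = (197 - m_{i+1}^2)/d_i, a_{i+1} = floor((a_0 + m_{i+1})/d_{i+1}):
  m_1 = 1*14 - 0 = 14, d_1 = (197 - 14^2)/1 = 1/1 = 1, a_1 = floor((14 + 14)/1) = 28.
  m_2 = 1*28 - 14 = 14, d_2 = (197 - 14^2)/1 = 1/1 = 1: (m_2, d_2) = (m_1, d_1) = (14, 1), so from here the quotient a_1 repeats; the period length is 1.
So sqrt(197) = [14; (28)] with period length k = 1.
k is odd, so (p_{k-1}, q_{k-1}) only solves x^2 - 197y^2 = -1 and the fundamental solution of x^2 - 197y^2 = 1 is (p_{2k-1}, q_{2k-1}) = (p_1, q_1); compute convergents through index 1, running through the period twice.
Convergents (p_i = a_i*p_{i-1} + p_{i-2}, q_i = a_i*q_{i-1} + q_{i-2} with p_{-2}=0, p_{-1}=1, q_{-2}=1, q_{-1}=0):
  i=0: a_0=14, p_0 = 14*1 + 0 = 14, q_0 = 14*0 + 1 = 1.
  i=1: a_1=28, p_1 = 28*14 + 1 = 393, q_1 = 28*1 + 0 = 28.
Indeed p_0^2 - 197*q_0^2 = 196 - 197 = -1, not +1.
Check: 393^2 - 197*28^2 = 154449 - 154448 = 1, so (x, y) = (393, 28) solves the equation, and by the theorem it is the least positive solution.

(x, y) = (393, 28)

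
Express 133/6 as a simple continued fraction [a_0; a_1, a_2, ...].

[22; 6]

Run the Euclidean algorithm on 133 and 6; the successive quotients are the partial quotients a_0, a_1, ... (each step inverts the fractional part left over by the previous one):
  133 = 22*6 + 1, so a_0 = 22.
  6 = 6*1 + 0, so a_1 = 6.
The remainder reaches 0 after 2 divisions, so the expansion has 2 partial quotients, read off in order.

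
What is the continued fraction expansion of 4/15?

[0; 3, 1, 3]

Run the Euclidean algorithm on 4 and 15; the successive quotients are the partial quotients a_0, a_1, ... (each step inverts the fractional part left over by the previous one):
  4 = 0*15 + 4, so a_0 = 0.
  15 = 3*4 + 3, so a_1 = 3.
  4 = 1*3 + 1, so a_2 = 1.
  3 = 3*1 + 0, so a_3 = 3.
The remainder reaches 0 after 4 divisions, so the expansion has 4 partial quotients, read off in order.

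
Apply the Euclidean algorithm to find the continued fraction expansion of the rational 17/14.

[1; 4, 1, 2]

Run the Euclidean algorithm on 17 and 14; the successive quotients are the partial quotients a_0, a_1, ... (each step inverts the fractional part left over by the previous one):
  17 = 1*14 + 3, so a_0 = 1.
  14 = 4*3 + 2, so a_1 = 4.
  3 = 1*2 + 1, so a_2 = 1.
  2 = 2*1 + 0, so a_3 = 2.
The remainder reaches 0 after 4 divisions, so the expansion has 4 partial quotients, read off in order.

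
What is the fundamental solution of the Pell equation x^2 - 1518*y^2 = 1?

(x, y) = (1013, 26)

First expand sqrt(1518) as a continued fraction. With x_i = (sqrt(1518) + m_i)/d_i and (m_0, d_0) = (0, 1): a_0 = floor(sqrt(1518)) = 38, since 38^2 = 1444 <= 1518 < 1521 = 39^2.
Iterate m_{i+1} = d_i*a_i - m_i, d_{i+1} = (1518 - m_{i+1}^2)/d_i, a_{i+1} = floor((a_0 + m_{i+1})/d_{i+1}):
  m_1 = 1*38 - 0 = 38, d_1 = (1518 - 38^2)/1 = 74/1 = 74, a_1 = floor((38 + 38)/74) = 1.
  m_2 = 74*1 - 38 = 36, d_2 = (1518 - 36^2)/74 = 222/74 = 3, a_2 = floor((38 + 36)/3) = 24.
  m_3 = 3*24 - 36 = 36, d_3 = (1518 - 36^2)/3 = 222/3 = 74, a_3 = floor((38 + 36)/74) = 1.
  m_4 = 74*1 - 36 = 38, d_4 = (1518 - 38^2)/74 = 74/74 = 1, a_4 = floor((38 + 38)/1) = 76.
  m_5 = 1*76 - 38 = 38, d_5 = (1518 - 38^2)/1 = 74/1 = 74: (m_5, d_5) = (m_1, d_1) = (38, 74), so from here the quotients repeat a_1, ..., a_4; the period length is 4.
So sqrt(1518) = [38; (1, 24, 1, 76)] with period length k = 4.
k is even, so the fundamental solution of x^2 - 1518y^2 = 1 is (p_{k-1}, q_{k-1}) = (p_3, q_3); compute convergents through index 3.
Convergents (p_i = a_i*p_{i-1} + p_{i-2}, q_i = a_i*q_{i-1} + q_{i-2} with p_{-2}=0, p_{-1}=1, q_{-2}=1, q_{-1}=0):
  i=0: a_0=38, p_0 = 38*1 + 0 = 38, q_0 = 38*0 + 1 = 1.
  i=1: a_1=1, p_1 = 1*38 + 1 = 39, q_1 = 1*1 + 0 = 1.
  i=2: a_2=24, p_2 = 24*39 + 38 = 974, q_2 = 24*1 + 1 = 25.
  i=3: a_3=1, p_3 = 1*974 + 39 = 1013, q_3 = 1*25 + 1 = 26.
Check: 1013^2 - 1518*26^2 = 1026169 - 1026168 = 1, so (x, y) = (1013, 26) solves the equation, and by the theorem it is the least positive solution.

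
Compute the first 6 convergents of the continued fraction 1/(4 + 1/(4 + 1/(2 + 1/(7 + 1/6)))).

Using the convergent recurrence p_i = a_i*p_{i-1} + p_{i-2}, q_i = a_i*q_{i-1} + q_{i-2} with p_{-2}=0, p_{-1}=1, q_{-2}=1, q_{-1}=0:
  i=0: a_0=0, p_0 = 0*1 + 0 = 0, q_0 = 0*0 + 1 = 1.
  i=1: a_1=4, p_1 = 4*0 + 1 = 1, q_1 = 4*1 + 0 = 4.
  i=2: a_2=4, p_2 = 4*1 + 0 = 4, q_2 = 4*4 + 1 = 17.
  i=3: a_3=2, p_3 = 2*4 + 1 = 9, q_3 = 2*17 + 4 = 38.
  i=4: a_4=7, p_4 = 7*9 + 4 = 67, q_4 = 7*38 + 17 = 283.
  i=5: a_5=6, p_5 = 6*67 + 9 = 411, q_5 = 6*283 + 38 = 1736.

0/1, 1/4, 4/17, 9/38, 67/283, 411/1736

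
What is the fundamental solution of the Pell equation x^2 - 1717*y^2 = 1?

(x, y) = (51713, 1248)

First expand sqrt(1717) as a continued fraction. With x_i = (sqrt(1717) + m_i)/d_i and (m_0, d_0) = (0, 1): a_0 = floor(sqrt(1717)) = 41, since 41^2 = 1681 <= 1717 < 1764 = 42^2.
Iterate m_{i+1} = d_i*a_i - m_i, d_{i+1} = (1717 - m_{i+1}^2)/d_i, a_{i+1} = floor((a_0 + m_{i+1})/d_{i+1}):
  m_1 = 1*41 - 0 = 41, d_1 = (1717 - 41^2)/1 = 36/1 = 36, a_1 = floor((41 + 41)/36) = 2.
  m_2 = 36*2 - 41 = 31, d_2 = (1717 - 31^2)/36 = 756/36 = 21, a_2 = floor((41 + 31)/21) = 3.
  m_3 = 21*3 - 31 = 32, d_3 = (1717 - 32^2)/21 = 693/21 = 33, a_3 = floor((41 + 32)/33) = 2.
  m_4 = 33*2 - 32 = 34, d_4 = (1717 - 34^2)/33 = 561/33 = 17, a_4 = floor((41 + 34)/17) = 4.
  m_5 = 17*4 - 34 = 34, d_5 = (1717 - 34^2)/17 = 561/17 = 33, a_5 = floor((41 + 34)/33) = 2.
  m_6 = 33*2 - 34 = 32, d_6 = (1717 - 32^2)/33 = 693/33 = 21, a_6 = floor((41 + 32)/21) = 3.
  m_7 = 21*3 - 32 = 31, d_7 = (1717 - 31^2)/21 = 756/21 = 36, a_7 = floor((41 + 31)/36) = 2.
  m_8 = 36*2 - 31 = 41, d_8 = (1717 - 41^2)/36 = 36/36 = 1, a_8 = floor((41 + 41)/1) = 82.
  m_9 = 1*82 - 41 = 41, d_9 = (1717 - 41^2)/1 = 36/1 = 36: (m_9, d_9) = (m_1, d_1) = (41, 36), so from here the quotients repeat a_1, ..., a_8; the period length is 8.
So sqrt(1717) = [41; (2, 3, 2, 4, 2, 3, 2, 82)] with period length k = 8.
k is even, so the fundamental solution of x^2 - 1717y^2 = 1 is (p_{k-1}, q_{k-1}) = (p_7, q_7); compute convergents through index 7.
Convergents (p_i = a_i*p_{i-1} + p_{i-2}, q_i = a_i*q_{i-1} + q_{i-2} with p_{-2}=0, p_{-1}=1, q_{-2}=1, q_{-1}=0):
  i=0: a_0=41, p_0 = 41*1 + 0 = 41, q_0 = 41*0 + 1 = 1.
  i=1: a_1=2, p_1 = 2*41 + 1 = 83, q_1 = 2*1 + 0 = 2.
  i=2: a_2=3, p_2 = 3*83 + 41 = 290, q_2 = 3*2 + 1 = 7.
  i=3: a_3=2, p_3 = 2*290 + 83 = 663, q_3 = 2*7 + 2 = 16.
  i=4: a_4=4, p_4 = 4*663 + 290 = 2942, q_4 = 4*16 + 7 = 71.
  i=5: a_5=2, p_5 = 2*2942 + 663 = 6547, q_5 = 2*71 + 16 = 158.
  i=6: a_6=3, p_6 = 3*6547 + 2942 = 22583, q_6 = 3*158 + 71 = 545.
  i=7: a_7=2, p_7 = 2*22583 + 6547 = 51713, q_7 = 2*545 + 158 = 1248.
Check: 51713^2 - 1717*1248^2 = 2674234369 - 2674234368 = 1, so (x, y) = (51713, 1248) solves the equation, and by the theorem it is the least positive solution.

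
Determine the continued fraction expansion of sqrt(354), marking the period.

[18; (1, 4, 2, 2, 18, 2, 2, 4, 1, 36)]

Write x_i = (sqrt(354) + m_i)/d_i with (m_0, d_0) = (0, 1). a_0 = floor(sqrt(354)) = 18, since 18^2 = 324 <= 354 < 361 = 19^2.
Iterate m_{i+1} = d_i*a_i - m_i, d_{i+1} = (354 - m_{i+1}^2)/d_i, a_{i+1} = floor((a_0 + m_{i+1})/d_{i+1}):
  m_1 = 1*18 - 0 = 18, d_1 = (354 - 18^2)/1 = 30/1 = 30, a_1 = floor((18 + 18)/30) = 1.
  m_2 = 30*1 - 18 = 12, d_2 = (354 - 12^2)/30 = 210/30 = 7, a_2 = floor((18 + 12)/7) = 4.
  m_3 = 7*4 - 12 = 16, d_3 = (354 - 16^2)/7 = 98/7 = 14, a_3 = floor((18 + 16)/14) = 2.
  m_4 = 14*2 - 16 = 12, d_4 = (354 - 12^2)/14 = 210/14 = 15, a_4 = floor((18 + 12)/15) = 2.
  m_5 = 15*2 - 12 = 18, d_5 = (354 - 18^2)/15 = 30/15 = 2, a_5 = floor((18 + 18)/2) = 18.
  m_6 = 2*18 - 18 = 18, d_6 = (354 - 18^2)/2 = 30/2 = 15, a_6 = floor((18 + 18)/15) = 2.
  m_7 = 15*2 - 18 = 12, d_7 = (354 - 12^2)/15 = 210/15 = 14, a_7 = floor((18 + 12)/14) = 2.
  m_8 = 14*2 - 12 = 16, d_8 = (354 - 16^2)/14 = 98/14 = 7, a_8 = floor((18 + 16)/7) = 4.
  m_9 = 7*4 - 16 = 12, d_9 = (354 - 12^2)/7 = 210/7 = 30, a_9 = floor((18 + 12)/30) = 1.
  m_10 = 30*1 - 12 = 18, d_10 = (354 - 18^2)/30 = 30/30 = 1, a_10 = floor((18 + 18)/1) = 36.
  m_11 = 1*36 - 18 = 18, d_11 = (354 - 18^2)/1 = 30/1 = 30: (m_11, d_11) = (m_1, d_1) = (18, 30), so from here the quotients repeat a_1, ..., a_10; the period length is 10.
Hence the expansion of sqrt(354) is a_0 = 18 followed by the repeating block 1, 4, 2, 2, 18, 2, 2, 4, 1, 36 (period 10).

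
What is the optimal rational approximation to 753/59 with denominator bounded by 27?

Expand x = 753/59 as a continued fraction with the Euclidean algorithm:
  753 = 12*59 + 45, so a_0 = 12.
  59 = 1*45 + 14, so a_1 = 1.
  45 = 3*14 + 3, so a_2 = 3.
  14 = 4*3 + 2, so a_3 = 4.
  3 = 1*2 + 1, so a_4 = 1.
  2 = 2*1 + 0, so a_5 = 2.
so x = [12; 1, 3, 4, 1, 2].
Convergents (p_i = a_i*p_{i-1} + p_{i-2}, q_i = a_i*q_{i-1} + q_{i-2} with p_{-2}=0, p_{-1}=1, q_{-2}=1, q_{-1}=0), until the denominator exceeds 27:
  i=0: a_0=12, p_0 = 12*1 + 0 = 12, q_0 = 12*0 + 1 = 1.
  i=1: a_1=1, p_1 = 1*12 + 1 = 13, q_1 = 1*1 + 0 = 1.
  i=2: a_2=3, p_2 = 3*13 + 12 = 51, q_2 = 3*1 + 1 = 4.
  i=3: a_3=4, p_3 = 4*51 + 13 = 217, q_3 = 4*4 + 1 = 17.
  i=4: a_4=1, p_4 = 1*217 + 51 = 268, q_4 = 1*17 + 4 = 21.
  i=5: a_5=2, p_5 = 2*268 + 217 = 753, q_5 = 2*21 + 17 = 59.
q_5 = 59 > 27, so the last convergent with denominator <= 27 is p_4/q_4 = 268/21.
The closest fraction with denominator <= 27 is either p_4/q_4 or the intermediate fraction (k*p_4 + p_3)/(k*q_4 + q_3) with the largest k >= 1 whose denominator stays <= 27; these approach x as k grows, and every other convergent or intermediate fraction in range is farther away.
Largest k: floor((27 - q_3)/q_4) = floor((27 - 17)/21) = 0.
Since k = 0, no intermediate fraction beyond p_4/q_4 has denominator <= 27, so the convergent 268/21 is the closest (its error is |753*21 - 268*59|/(59*21) = 1/1239).

268/21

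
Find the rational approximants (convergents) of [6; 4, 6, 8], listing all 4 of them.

6/1, 25/4, 156/25, 1273/204

Using the convergent recurrence p_i = a_i*p_{i-1} + p_{i-2}, q_i = a_i*q_{i-1} + q_{i-2} with p_{-2}=0, p_{-1}=1, q_{-2}=1, q_{-1}=0:
  i=0: a_0=6, p_0 = 6*1 + 0 = 6, q_0 = 6*0 + 1 = 1.
  i=1: a_1=4, p_1 = 4*6 + 1 = 25, q_1 = 4*1 + 0 = 4.
  i=2: a_2=6, p_2 = 6*25 + 6 = 156, q_2 = 6*4 + 1 = 25.
  i=3: a_3=8, p_3 = 8*156 + 25 = 1273, q_3 = 8*25 + 4 = 204.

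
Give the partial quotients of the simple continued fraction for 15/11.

Run the Euclidean algorithm on 15 and 11; the successive quotients are the partial quotients a_0, a_1, ... (each step inverts the fractional part left over by the previous one):
  15 = 1*11 + 4, so a_0 = 1.
  11 = 2*4 + 3, so a_1 = 2.
  4 = 1*3 + 1, so a_2 = 1.
  3 = 3*1 + 0, so a_3 = 3.
The remainder reaches 0 after 4 divisions, so the expansion has 4 partial quotients, read off in order.

[1; 2, 1, 3]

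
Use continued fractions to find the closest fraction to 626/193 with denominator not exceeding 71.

120/37

Expand x = 626/193 as a continued fraction with the Euclidean algorithm:
  626 = 3*193 + 47, so a_0 = 3.
  193 = 4*47 + 5, so a_1 = 4.
  47 = 9*5 + 2, so a_2 = 9.
  5 = 2*2 + 1, so a_3 = 2.
  2 = 2*1 + 0, so a_4 = 2.
so x = [3; 4, 9, 2, 2].
Convergents (p_i = a_i*p_{i-1} + p_{i-2}, q_i = a_i*q_{i-1} + q_{i-2} with p_{-2}=0, p_{-1}=1, q_{-2}=1, q_{-1}=0), until the denominator exceeds 71:
  i=0: a_0=3, p_0 = 3*1 + 0 = 3, q_0 = 3*0 + 1 = 1.
  i=1: a_1=4, p_1 = 4*3 + 1 = 13, q_1 = 4*1 + 0 = 4.
  i=2: a_2=9, p_2 = 9*13 + 3 = 120, q_2 = 9*4 + 1 = 37.
  i=3: a_3=2, p_3 = 2*120 + 13 = 253, q_3 = 2*37 + 4 = 78.
q_3 = 78 > 71, so the last convergent with denominator <= 71 is p_2/q_2 = 120/37.
The closest fraction with denominator <= 71 is either p_2/q_2 or the intermediate fraction (k*p_2 + p_1)/(k*q_2 + q_1) with the largest k >= 1 whose denominator stays <= 71; these approach x as k grows, and every other convergent or intermediate fraction in range is farther away.
Largest k: floor((71 - q_1)/q_2) = floor((71 - 4)/37) = 1.
That gives (1*120 + 13)/(1*37 + 4) = 133/41.
Compare the errors: |x - 120/37| = |626*37 - 120*193|/(193*37) = 2/7141, and |x - 133/41| = |626*41 - 133*193|/(193*41) = 3/7913.
Cross-multiplying, 2*7913 = 15826 < 21423 = 3*7141, so 2/7141 is smaller: the convergent 120/37 is closer to x than 133/41.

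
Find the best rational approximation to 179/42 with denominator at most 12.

Expand x = 179/42 as a continued fraction with the Euclidean algorithm:
  179 = 4*42 + 11, so a_0 = 4.
  42 = 3*11 + 9, so a_1 = 3.
  11 = 1*9 + 2, so a_2 = 1.
  9 = 4*2 + 1, so a_3 = 4.
  2 = 2*1 + 0, so a_4 = 2.
so x = [4; 3, 1, 4, 2].
Convergents (p_i = a_i*p_{i-1} + p_{i-2}, q_i = a_i*q_{i-1} + q_{i-2} with p_{-2}=0, p_{-1}=1, q_{-2}=1, q_{-1}=0), until the denominator exceeds 12:
  i=0: a_0=4, p_0 = 4*1 + 0 = 4, q_0 = 4*0 + 1 = 1.
  i=1: a_1=3, p_1 = 3*4 + 1 = 13, q_1 = 3*1 + 0 = 3.
  i=2: a_2=1, p_2 = 1*13 + 4 = 17, q_2 = 1*3 + 1 = 4.
  i=3: a_3=4, p_3 = 4*17 + 13 = 81, q_3 = 4*4 + 3 = 19.
q_3 = 19 > 12, so the last convergent with denominator <= 12 is p_2/q_2 = 17/4.
The closest fraction with denominator <= 12 is either p_2/q_2 or the intermediate fraction (k*p_2 + p_1)/(k*q_2 + q_1) with the largest k >= 1 whose denominator stays <= 12; these approach x as k grows, and every other convergent or intermediate fraction in range is farther away.
Largest k: floor((12 - q_1)/q_2) = floor((12 - 3)/4) = 2.
That gives (2*17 + 13)/(2*4 + 3) = 47/11.
Compare the errors: |x - 17/4| = |179*4 - 17*42|/(42*4) = 2/168, and |x - 47/11| = |179*11 - 47*42|/(42*11) = 5/462.
Cross-multiplying, 5*168 = 840 < 924 = 2*462, so 5/462 is smaller: the intermediate fraction 47/11 is closer to x than 17/4.

47/11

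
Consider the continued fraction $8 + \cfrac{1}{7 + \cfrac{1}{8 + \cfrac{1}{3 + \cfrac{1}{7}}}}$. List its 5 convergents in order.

Using the convergent recurrence p_i = a_i*p_{i-1} + p_{i-2}, q_i = a_i*q_{i-1} + q_{i-2} with p_{-2}=0, p_{-1}=1, q_{-2}=1, q_{-1}=0:
  i=0: a_0=8, p_0 = 8*1 + 0 = 8, q_0 = 8*0 + 1 = 1.
  i=1: a_1=7, p_1 = 7*8 + 1 = 57, q_1 = 7*1 + 0 = 7.
  i=2: a_2=8, p_2 = 8*57 + 8 = 464, q_2 = 8*7 + 1 = 57.
  i=3: a_3=3, p_3 = 3*464 + 57 = 1449, q_3 = 3*57 + 7 = 178.
  i=4: a_4=7, p_4 = 7*1449 + 464 = 10607, q_4 = 7*178 + 57 = 1303.

8/1, 57/7, 464/57, 1449/178, 10607/1303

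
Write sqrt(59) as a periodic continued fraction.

[7; (1, 2, 7, 2, 1, 14)]

Write x_i = (sqrt(59) + m_i)/d_i with (m_0, d_0) = (0, 1). a_0 = floor(sqrt(59)) = 7, since 7^2 = 49 <= 59 < 64 = 8^2.
Iterate m_{i+1} = d_i*a_i - m_i, d_{i+1} = (59 - m_{i+1}^2)/d_i, a_{i+1} = floor((a_0 + m_{i+1})/d_{i+1}):
  m_1 = 1*7 - 0 = 7, d_1 = (59 - 7^2)/1 = 10/1 = 10, a_1 = floor((7 + 7)/10) = 1.
  m_2 = 10*1 - 7 = 3, d_2 = (59 - 3^2)/10 = 50/10 = 5, a_2 = floor((7 + 3)/5) = 2.
  m_3 = 5*2 - 3 = 7, d_3 = (59 - 7^2)/5 = 10/5 = 2, a_3 = floor((7 + 7)/2) = 7.
  m_4 = 2*7 - 7 = 7, d_4 = (59 - 7^2)/2 = 10/2 = 5, a_4 = floor((7 + 7)/5) = 2.
  m_5 = 5*2 - 7 = 3, d_5 = (59 - 3^2)/5 = 50/5 = 10, a_5 = floor((7 + 3)/10) = 1.
  m_6 = 10*1 - 3 = 7, d_6 = (59 - 7^2)/10 = 10/10 = 1, a_6 = floor((7 + 7)/1) = 14.
  m_7 = 1*14 - 7 = 7, d_7 = (59 - 7^2)/1 = 10/1 = 10: (m_7, d_7) = (m_1, d_1) = (7, 10), so from here the quotients repeat a_1, ..., a_6; the period length is 6.
Hence the expansion of sqrt(59) is a_0 = 7 followed by the repeating block 1, 2, 7, 2, 1, 14 (period 6).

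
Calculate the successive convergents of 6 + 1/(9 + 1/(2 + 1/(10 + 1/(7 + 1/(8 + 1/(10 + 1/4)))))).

6/1, 55/9, 116/19, 1215/199, 8621/1412, 70183/11495, 710451/116362, 2911987/476943

Using the convergent recurrence p_i = a_i*p_{i-1} + p_{i-2}, q_i = a_i*q_{i-1} + q_{i-2} with p_{-2}=0, p_{-1}=1, q_{-2}=1, q_{-1}=0:
  i=0: a_0=6, p_0 = 6*1 + 0 = 6, q_0 = 6*0 + 1 = 1.
  i=1: a_1=9, p_1 = 9*6 + 1 = 55, q_1 = 9*1 + 0 = 9.
  i=2: a_2=2, p_2 = 2*55 + 6 = 116, q_2 = 2*9 + 1 = 19.
  i=3: a_3=10, p_3 = 10*116 + 55 = 1215, q_3 = 10*19 + 9 = 199.
  i=4: a_4=7, p_4 = 7*1215 + 116 = 8621, q_4 = 7*199 + 19 = 1412.
  i=5: a_5=8, p_5 = 8*8621 + 1215 = 70183, q_5 = 8*1412 + 199 = 11495.
  i=6: a_6=10, p_6 = 10*70183 + 8621 = 710451, q_6 = 10*11495 + 1412 = 116362.
  i=7: a_7=4, p_7 = 4*710451 + 70183 = 2911987, q_7 = 4*116362 + 11495 = 476943.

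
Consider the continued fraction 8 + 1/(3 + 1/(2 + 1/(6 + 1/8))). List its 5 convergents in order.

8/1, 25/3, 58/7, 373/45, 3042/367

Using the convergent recurrence p_i = a_i*p_{i-1} + p_{i-2}, q_i = a_i*q_{i-1} + q_{i-2} with p_{-2}=0, p_{-1}=1, q_{-2}=1, q_{-1}=0:
  i=0: a_0=8, p_0 = 8*1 + 0 = 8, q_0 = 8*0 + 1 = 1.
  i=1: a_1=3, p_1 = 3*8 + 1 = 25, q_1 = 3*1 + 0 = 3.
  i=2: a_2=2, p_2 = 2*25 + 8 = 58, q_2 = 2*3 + 1 = 7.
  i=3: a_3=6, p_3 = 6*58 + 25 = 373, q_3 = 6*7 + 3 = 45.
  i=4: a_4=8, p_4 = 8*373 + 58 = 3042, q_4 = 8*45 + 7 = 367.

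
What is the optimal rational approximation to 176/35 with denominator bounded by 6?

5/1

Expand x = 176/35 as a continued fraction with the Euclidean algorithm:
  176 = 5*35 + 1, so a_0 = 5.
  35 = 35*1 + 0, so a_1 = 35.
so x = [5; 35].
Convergents (p_i = a_i*p_{i-1} + p_{i-2}, q_i = a_i*q_{i-1} + q_{i-2} with p_{-2}=0, p_{-1}=1, q_{-2}=1, q_{-1}=0), until the denominator exceeds 6:
  i=0: a_0=5, p_0 = 5*1 + 0 = 5, q_0 = 5*0 + 1 = 1.
  i=1: a_1=35, p_1 = 35*5 + 1 = 176, q_1 = 35*1 + 0 = 35.
q_1 = 35 > 6, so the last convergent with denominator <= 6 is p_0/q_0 = 5/1.
The closest fraction with denominator <= 6 is either p_0/q_0 or the intermediate fraction (k*p_0 + p_{-1})/(k*q_0 + q_{-1}) with the largest k >= 1 whose denominator stays <= 6; these approach x as k grows, and every other convergent or intermediate fraction in range is farther away.
Largest k: floor((6 - q_{-1})/q_0) = floor((6 - 0)/1) = 6 (using the seeds p_{-1} = 1, q_{-1} = 0).
That gives (6*5 + 1)/(6*1 + 0) = 31/6.
Compare the errors: |x - 5/1| = |176*1 - 5*35|/(35*1) = 1/35, and |x - 31/6| = |176*6 - 31*35|/(35*6) = 29/210.
Cross-multiplying, 1*210 = 210 < 1015 = 29*35, so 1/35 is smaller: the convergent 5/1 is closer to x than 31/6.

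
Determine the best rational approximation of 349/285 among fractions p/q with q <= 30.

11/9

Expand x = 349/285 as a continued fraction with the Euclidean algorithm:
  349 = 1*285 + 64, so a_0 = 1.
  285 = 4*64 + 29, so a_1 = 4.
  64 = 2*29 + 6, so a_2 = 2.
  29 = 4*6 + 5, so a_3 = 4.
  6 = 1*5 + 1, so a_4 = 1.
  5 = 5*1 + 0, so a_5 = 5.
so x = [1; 4, 2, 4, 1, 5].
Convergents (p_i = a_i*p_{i-1} + p_{i-2}, q_i = a_i*q_{i-1} + q_{i-2} with p_{-2}=0, p_{-1}=1, q_{-2}=1, q_{-1}=0), until the denominator exceeds 30:
  i=0: a_0=1, p_0 = 1*1 + 0 = 1, q_0 = 1*0 + 1 = 1.
  i=1: a_1=4, p_1 = 4*1 + 1 = 5, q_1 = 4*1 + 0 = 4.
  i=2: a_2=2, p_2 = 2*5 + 1 = 11, q_2 = 2*4 + 1 = 9.
  i=3: a_3=4, p_3 = 4*11 + 5 = 49, q_3 = 4*9 + 4 = 40.
q_3 = 40 > 30, so the last convergent with denominator <= 30 is p_2/q_2 = 11/9.
The closest fraction with denominator <= 30 is either p_2/q_2 or the intermediate fraction (k*p_2 + p_1)/(k*q_2 + q_1) with the largest k >= 1 whose denominator stays <= 30; these approach x as k grows, and every other convergent or intermediate fraction in range is farther away.
Largest k: floor((30 - q_1)/q_2) = floor((30 - 4)/9) = 2.
That gives (2*11 + 5)/(2*9 + 4) = 27/22.
Compare the errors: |x - 11/9| = |349*9 - 11*285|/(285*9) = 6/2565, and |x - 27/22| = |349*22 - 27*285|/(285*22) = 17/6270.
Cross-multiplying, 6*6270 = 37620 < 43605 = 17*2565, so 6/2565 is smaller: the convergent 11/9 is closer to x than 27/22.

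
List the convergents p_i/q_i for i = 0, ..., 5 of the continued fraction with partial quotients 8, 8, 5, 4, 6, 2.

8/1, 65/8, 333/41, 1397/172, 8715/1073, 18827/2318

Using the convergent recurrence p_i = a_i*p_{i-1} + p_{i-2}, q_i = a_i*q_{i-1} + q_{i-2} with p_{-2}=0, p_{-1}=1, q_{-2}=1, q_{-1}=0:
  i=0: a_0=8, p_0 = 8*1 + 0 = 8, q_0 = 8*0 + 1 = 1.
  i=1: a_1=8, p_1 = 8*8 + 1 = 65, q_1 = 8*1 + 0 = 8.
  i=2: a_2=5, p_2 = 5*65 + 8 = 333, q_2 = 5*8 + 1 = 41.
  i=3: a_3=4, p_3 = 4*333 + 65 = 1397, q_3 = 4*41 + 8 = 172.
  i=4: a_4=6, p_4 = 6*1397 + 333 = 8715, q_4 = 6*172 + 41 = 1073.
  i=5: a_5=2, p_5 = 2*8715 + 1397 = 18827, q_5 = 2*1073 + 172 = 2318.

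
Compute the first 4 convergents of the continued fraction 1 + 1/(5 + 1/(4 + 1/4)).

1/1, 6/5, 25/21, 106/89

Using the convergent recurrence p_i = a_i*p_{i-1} + p_{i-2}, q_i = a_i*q_{i-1} + q_{i-2} with p_{-2}=0, p_{-1}=1, q_{-2}=1, q_{-1}=0:
  i=0: a_0=1, p_0 = 1*1 + 0 = 1, q_0 = 1*0 + 1 = 1.
  i=1: a_1=5, p_1 = 5*1 + 1 = 6, q_1 = 5*1 + 0 = 5.
  i=2: a_2=4, p_2 = 4*6 + 1 = 25, q_2 = 4*5 + 1 = 21.
  i=3: a_3=4, p_3 = 4*25 + 6 = 106, q_3 = 4*21 + 5 = 89.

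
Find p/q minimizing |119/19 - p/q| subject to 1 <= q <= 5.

Expand x = 119/19 as a continued fraction with the Euclidean algorithm:
  119 = 6*19 + 5, so a_0 = 6.
  19 = 3*5 + 4, so a_1 = 3.
  5 = 1*4 + 1, so a_2 = 1.
  4 = 4*1 + 0, so a_3 = 4.
so x = [6; 3, 1, 4].
Convergents (p_i = a_i*p_{i-1} + p_{i-2}, q_i = a_i*q_{i-1} + q_{i-2} with p_{-2}=0, p_{-1}=1, q_{-2}=1, q_{-1}=0), until the denominator exceeds 5:
  i=0: a_0=6, p_0 = 6*1 + 0 = 6, q_0 = 6*0 + 1 = 1.
  i=1: a_1=3, p_1 = 3*6 + 1 = 19, q_1 = 3*1 + 0 = 3.
  i=2: a_2=1, p_2 = 1*19 + 6 = 25, q_2 = 1*3 + 1 = 4.
  i=3: a_3=4, p_3 = 4*25 + 19 = 119, q_3 = 4*4 + 3 = 19.
q_3 = 19 > 5, so the last convergent with denominator <= 5 is p_2/q_2 = 25/4.
The closest fraction with denominator <= 5 is either p_2/q_2 or the intermediate fraction (k*p_2 + p_1)/(k*q_2 + q_1) with the largest k >= 1 whose denominator stays <= 5; these approach x as k grows, and every other convergent or intermediate fraction in range is farther away.
Largest k: floor((5 - q_1)/q_2) = floor((5 - 3)/4) = 0.
Since k = 0, no intermediate fraction beyond p_2/q_2 has denominator <= 5, so the convergent 25/4 is the closest (its error is |119*4 - 25*19|/(19*4) = 1/76).

25/4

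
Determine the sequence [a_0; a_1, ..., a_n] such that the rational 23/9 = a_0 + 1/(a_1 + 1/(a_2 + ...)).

Run the Euclidean algorithm on 23 and 9; the successive quotients are the partial quotients a_0, a_1, ... (each step inverts the fractional part left over by the previous one):
  23 = 2*9 + 5, so a_0 = 2.
  9 = 1*5 + 4, so a_1 = 1.
  5 = 1*4 + 1, so a_2 = 1.
  4 = 4*1 + 0, so a_3 = 4.
The remainder reaches 0 after 4 divisions, so the expansion has 4 partial quotients, read off in order.

[2; 1, 1, 4]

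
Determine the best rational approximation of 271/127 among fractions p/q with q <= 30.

Expand x = 271/127 as a continued fraction with the Euclidean algorithm:
  271 = 2*127 + 17, so a_0 = 2.
  127 = 7*17 + 8, so a_1 = 7.
  17 = 2*8 + 1, so a_2 = 2.
  8 = 8*1 + 0, so a_3 = 8.
so x = [2; 7, 2, 8].
Convergents (p_i = a_i*p_{i-1} + p_{i-2}, q_i = a_i*q_{i-1} + q_{i-2} with p_{-2}=0, p_{-1}=1, q_{-2}=1, q_{-1}=0), until the denominator exceeds 30:
  i=0: a_0=2, p_0 = 2*1 + 0 = 2, q_0 = 2*0 + 1 = 1.
  i=1: a_1=7, p_1 = 7*2 + 1 = 15, q_1 = 7*1 + 0 = 7.
  i=2: a_2=2, p_2 = 2*15 + 2 = 32, q_2 = 2*7 + 1 = 15.
  i=3: a_3=8, p_3 = 8*32 + 15 = 271, q_3 = 8*15 + 7 = 127.
q_3 = 127 > 30, so the last convergent with denominator <= 30 is p_2/q_2 = 32/15.
The closest fraction with denominator <= 30 is either p_2/q_2 or the intermediate fraction (k*p_2 + p_1)/(k*q_2 + q_1) with the largest k >= 1 whose denominator stays <= 30; these approach x as k grows, and every other convergent or intermediate fraction in range is farther away.
Largest k: floor((30 - q_1)/q_2) = floor((30 - 7)/15) = 1.
That gives (1*32 + 15)/(1*15 + 7) = 47/22.
Compare the errors: |x - 32/15| = |271*15 - 32*127|/(127*15) = 1/1905, and |x - 47/22| = |271*22 - 47*127|/(127*22) = 7/2794.
Cross-multiplying, 1*2794 = 2794 < 13335 = 7*1905, so 1/1905 is smaller: the convergent 32/15 is closer to x than 47/22.

32/15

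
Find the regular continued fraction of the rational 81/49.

[1; 1, 1, 1, 7, 2]

Run the Euclidean algorithm on 81 and 49; the successive quotients are the partial quotients a_0, a_1, ... (each step inverts the fractional part left over by the previous one):
  81 = 1*49 + 32, so a_0 = 1.
  49 = 1*32 + 17, so a_1 = 1.
  32 = 1*17 + 15, so a_2 = 1.
  17 = 1*15 + 2, so a_3 = 1.
  15 = 7*2 + 1, so a_4 = 7.
  2 = 2*1 + 0, so a_5 = 2.
The remainder reaches 0 after 6 divisions, so the expansion has 6 partial quotients, read off in order.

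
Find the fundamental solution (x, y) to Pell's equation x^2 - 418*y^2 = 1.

First expand sqrt(418) as a continued fraction. With x_i = (sqrt(418) + m_i)/d_i and (m_0, d_0) = (0, 1): a_0 = floor(sqrt(418)) = 20, since 20^2 = 400 <= 418 < 441 = 21^2.
Iterate m_{i+1} = d_i*a_i - m_i, d_{i+1} = (418 - m_{i+1}^2)/d_i, a_{i+1} = floor((a_0 + m_{i+1})/d_{i+1}):
  m_1 = 1*20 - 0 = 20, d_1 = (418 - 20^2)/1 = 18/1 = 18, a_1 = floor((20 + 20)/18) = 2.
  m_2 = 18*2 - 20 = 16, d_2 = (418 - 16^2)/18 = 162/18 = 9, a_2 = floor((20 + 16)/9) = 4.
  m_3 = 9*4 - 16 = 20, d_3 = (418 - 20^2)/9 = 18/9 = 2, a_3 = floor((20 + 20)/2) = 20.
  m_4 = 2*20 - 20 = 20, d_4 = (418 - 20^2)/2 = 18/2 = 9, a_4 = floor((20 + 20)/9) = 4.
  m_5 = 9*4 - 20 = 16, d_5 = (418 - 16^2)/9 = 162/9 = 18, a_5 = floor((20 + 16)/18) = 2.
  m_6 = 18*2 - 16 = 20, d_6 = (418 - 20^2)/18 = 18/18 = 1, a_6 = floor((20 + 20)/1) = 40.
  m_7 = 1*40 - 20 = 20, d_7 = (418 - 20^2)/1 = 18/1 = 18: (m_7, d_7) = (m_1, d_1) = (20, 18), so from here the quotients repeat a_1, ..., a_6; the period length is 6.
So sqrt(418) = [20; (2, 4, 20, 4, 2, 40)] with period length k = 6.
k is even, so the fundamental solution of x^2 - 418y^2 = 1 is (p_{k-1}, q_{k-1}) = (p_5, q_5); compute convergents through index 5.
Convergents (p_i = a_i*p_{i-1} + p_{i-2}, q_i = a_i*q_{i-1} + q_{i-2} with p_{-2}=0, p_{-1}=1, q_{-2}=1, q_{-1}=0):
  i=0: a_0=20, p_0 = 20*1 + 0 = 20, q_0 = 20*0 + 1 = 1.
  i=1: a_1=2, p_1 = 2*20 + 1 = 41, q_1 = 2*1 + 0 = 2.
  i=2: a_2=4, p_2 = 4*41 + 20 = 184, q_2 = 4*2 + 1 = 9.
  i=3: a_3=20, p_3 = 20*184 + 41 = 3721, q_3 = 20*9 + 2 = 182.
  i=4: a_4=4, p_4 = 4*3721 + 184 = 15068, q_4 = 4*182 + 9 = 737.
  i=5: a_5=2, p_5 = 2*15068 + 3721 = 33857, q_5 = 2*737 + 182 = 1656.
Check: 33857^2 - 418*1656^2 = 1146296449 - 1146296448 = 1, so (x, y) = (33857, 1656) solves the equation, and by the theorem it is the least positive solution.

(x, y) = (33857, 1656)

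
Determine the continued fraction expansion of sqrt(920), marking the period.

[30; (3, 60)]

Write x_i = (sqrt(920) + m_i)/d_i with (m_0, d_0) = (0, 1). a_0 = floor(sqrt(920)) = 30, since 30^2 = 900 <= 920 < 961 = 31^2.
Iterate m_{i+1} = d_i*a_i - m_i, d_{i+1} = (920 - m_{i+1}^2)/d_i, a_{i+1} = floor((a_0 + m_{i+1})/d_{i+1}):
  m_1 = 1*30 - 0 = 30, d_1 = (920 - 30^2)/1 = 20/1 = 20, a_1 = floor((30 + 30)/20) = 3.
  m_2 = 20*3 - 30 = 30, d_2 = (920 - 30^2)/20 = 20/20 = 1, a_2 = floor((30 + 30)/1) = 60.
  m_3 = 1*60 - 30 = 30, d_3 = (920 - 30^2)/1 = 20/1 = 20: (m_3, d_3) = (m_1, d_1) = (30, 20), so from here the quotients repeat a_1, a_2; the period length is 2.
Hence the expansion of sqrt(920) is a_0 = 30 followed by the repeating block 3, 60 (period 2).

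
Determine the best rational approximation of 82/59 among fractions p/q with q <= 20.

Expand x = 82/59 as a continued fraction with the Euclidean algorithm:
  82 = 1*59 + 23, so a_0 = 1.
  59 = 2*23 + 13, so a_1 = 2.
  23 = 1*13 + 10, so a_2 = 1.
  13 = 1*10 + 3, so a_3 = 1.
  10 = 3*3 + 1, so a_4 = 3.
  3 = 3*1 + 0, so a_5 = 3.
so x = [1; 2, 1, 1, 3, 3].
Convergents (p_i = a_i*p_{i-1} + p_{i-2}, q_i = a_i*q_{i-1} + q_{i-2} with p_{-2}=0, p_{-1}=1, q_{-2}=1, q_{-1}=0), until the denominator exceeds 20:
  i=0: a_0=1, p_0 = 1*1 + 0 = 1, q_0 = 1*0 + 1 = 1.
  i=1: a_1=2, p_1 = 2*1 + 1 = 3, q_1 = 2*1 + 0 = 2.
  i=2: a_2=1, p_2 = 1*3 + 1 = 4, q_2 = 1*2 + 1 = 3.
  i=3: a_3=1, p_3 = 1*4 + 3 = 7, q_3 = 1*3 + 2 = 5.
  i=4: a_4=3, p_4 = 3*7 + 4 = 25, q_4 = 3*5 + 3 = 18.
  i=5: a_5=3, p_5 = 3*25 + 7 = 82, q_5 = 3*18 + 5 = 59.
q_5 = 59 > 20, so the last convergent with denominator <= 20 is p_4/q_4 = 25/18.
The closest fraction with denominator <= 20 is either p_4/q_4 or the intermediate fraction (k*p_4 + p_3)/(k*q_4 + q_3) with the largest k >= 1 whose denominator stays <= 20; these approach x as k grows, and every other convergent or intermediate fraction in range is farther away.
Largest k: floor((20 - q_3)/q_4) = floor((20 - 5)/18) = 0.
Since k = 0, no intermediate fraction beyond p_4/q_4 has denominator <= 20, so the convergent 25/18 is the closest (its error is |82*18 - 25*59|/(59*18) = 1/1062).

25/18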